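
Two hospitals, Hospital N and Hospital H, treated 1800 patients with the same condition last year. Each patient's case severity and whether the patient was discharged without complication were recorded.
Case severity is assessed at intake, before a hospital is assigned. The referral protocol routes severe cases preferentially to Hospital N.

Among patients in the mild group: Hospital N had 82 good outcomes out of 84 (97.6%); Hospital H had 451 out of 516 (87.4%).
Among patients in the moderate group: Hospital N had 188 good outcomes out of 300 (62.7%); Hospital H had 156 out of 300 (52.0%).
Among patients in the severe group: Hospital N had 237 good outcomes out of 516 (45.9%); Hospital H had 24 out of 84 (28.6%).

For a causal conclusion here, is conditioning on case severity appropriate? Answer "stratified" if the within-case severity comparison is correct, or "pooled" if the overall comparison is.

stratified

Here case severity is a common cause — it drives both which hospital a case falls under and the outcome. The crude comparison mixes populations; the stratum-specific rates are the causally relevant ones.
Within each level — mild: 97.6% vs 87.4%; moderate: 62.7% vs 52.0%; severe: 45.9% vs 28.6% — Hospital N is higher every time.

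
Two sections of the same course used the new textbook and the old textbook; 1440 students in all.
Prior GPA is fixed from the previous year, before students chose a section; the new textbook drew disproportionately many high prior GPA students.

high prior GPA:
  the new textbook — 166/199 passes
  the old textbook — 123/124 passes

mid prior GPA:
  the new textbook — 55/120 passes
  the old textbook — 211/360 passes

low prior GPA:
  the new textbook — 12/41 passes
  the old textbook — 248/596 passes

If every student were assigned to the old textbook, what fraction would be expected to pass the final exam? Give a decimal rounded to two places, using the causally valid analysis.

Within every prior GPA band level the old textbook has the higher rate, yet pooled the new textbook does — Simpson's reversal.
Prior GPA band differs across teaching methods for reasons unrelated to any effect of the teaching method itself, and it separately predicts the outcome — a classic confounder. We must compare within prior GPA band levels.
Standardising the old textbook to the population prior GPA band mix: 0.224·123/124 + 0.333·211/360 + 0.442·248/596 = 0.602.

0.60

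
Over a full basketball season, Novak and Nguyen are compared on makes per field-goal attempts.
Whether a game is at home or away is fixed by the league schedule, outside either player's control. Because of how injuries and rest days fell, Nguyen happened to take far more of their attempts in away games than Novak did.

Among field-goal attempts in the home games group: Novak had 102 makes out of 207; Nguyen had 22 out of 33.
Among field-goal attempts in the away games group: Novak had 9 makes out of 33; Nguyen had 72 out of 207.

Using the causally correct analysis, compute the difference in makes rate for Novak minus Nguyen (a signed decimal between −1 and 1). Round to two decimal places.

Within every game venue level Nguyen has the higher rate, yet pooled Novak does — Simpson's reversal.
Game venue is set before the player has any effect — it is not caused by the player — and it independently drives the outcome. That makes it a confounder, so the causal comparison is within game venue levels.
Adjusting over the population distribution of game venue: 0.500·(0.493−0.667) + 0.500·(0.273−0.348) = -0.125.

-0.12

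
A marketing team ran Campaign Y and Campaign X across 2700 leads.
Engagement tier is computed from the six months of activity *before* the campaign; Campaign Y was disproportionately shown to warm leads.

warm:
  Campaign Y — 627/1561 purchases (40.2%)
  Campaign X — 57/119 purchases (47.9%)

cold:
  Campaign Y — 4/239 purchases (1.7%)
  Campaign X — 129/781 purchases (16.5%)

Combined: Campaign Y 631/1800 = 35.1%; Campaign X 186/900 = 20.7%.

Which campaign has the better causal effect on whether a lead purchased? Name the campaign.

The engagement tier-specific comparison favours Campaign X throughout, but the pooled figures favour Campaign Y. The question is whether to condition on engagement tier.
Engagement tier satisfies the back-door criterion: it is not a descendant of the campaign, and it blocks the spurious path from campaign to outcome. Adjusting for it (i.e., using the within-engagement tier rates) gives the causal effect.
Within each level — warm: 40.2% vs 47.9%; cold: 1.7% vs 16.5% — Campaign X is higher every time.

Campaign X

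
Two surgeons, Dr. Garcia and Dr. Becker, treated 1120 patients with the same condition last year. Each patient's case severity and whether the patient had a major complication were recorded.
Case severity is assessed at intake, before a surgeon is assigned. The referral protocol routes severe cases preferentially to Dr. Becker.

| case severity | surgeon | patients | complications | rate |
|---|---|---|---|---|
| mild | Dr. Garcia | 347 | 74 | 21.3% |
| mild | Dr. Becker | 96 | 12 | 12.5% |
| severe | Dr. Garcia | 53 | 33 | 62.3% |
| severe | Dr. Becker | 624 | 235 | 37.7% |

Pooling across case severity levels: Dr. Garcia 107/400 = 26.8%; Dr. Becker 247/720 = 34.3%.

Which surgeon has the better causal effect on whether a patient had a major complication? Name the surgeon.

The case severity-specific comparison favours Dr. Becker throughout, but the pooled figures favour Dr. Garcia. The question is whether to condition on case severity.
Case severity satisfies the back-door criterion: it is not a descendant of the surgeon, and it blocks the spurious path from surgeon to outcome. Adjusting for it (i.e., using the within-case severity rates) gives the causal effect.
Within each level — mild: 21.3% vs 12.5%; severe: 62.3% vs 37.7% — Dr. Becker is lower every time.

Dr. Becker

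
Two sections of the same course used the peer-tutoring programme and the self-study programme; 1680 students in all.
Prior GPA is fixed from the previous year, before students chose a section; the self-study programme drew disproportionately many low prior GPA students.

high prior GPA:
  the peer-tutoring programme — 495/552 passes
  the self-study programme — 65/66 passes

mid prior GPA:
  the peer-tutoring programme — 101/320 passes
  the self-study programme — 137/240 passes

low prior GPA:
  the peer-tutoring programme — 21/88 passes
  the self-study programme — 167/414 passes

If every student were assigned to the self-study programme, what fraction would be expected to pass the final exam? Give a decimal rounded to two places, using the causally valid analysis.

Here prior GPA band is a common cause — it drives both which teaching method a case falls under and the outcome. The crude comparison mixes populations; the stratum-specific rates are the causally relevant ones.
Standardising the self-study programme to the population prior GPA band mix: 0.368·65/66 + 0.333·137/240 + 0.299·167/414 = 0.673.

0.67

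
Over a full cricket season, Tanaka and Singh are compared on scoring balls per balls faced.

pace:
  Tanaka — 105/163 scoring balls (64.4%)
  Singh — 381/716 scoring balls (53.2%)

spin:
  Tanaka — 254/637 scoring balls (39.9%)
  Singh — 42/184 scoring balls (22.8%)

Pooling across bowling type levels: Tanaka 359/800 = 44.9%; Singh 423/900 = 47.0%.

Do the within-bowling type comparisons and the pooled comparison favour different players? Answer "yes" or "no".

yes

Within each bowling type level (pace 64.4% vs 53.2%; spin 39.9% vs 22.8%), Tanaka has the higher rate every time. Pooled: 44.9% vs 47.0% — Singh has the higher rate overall. The two comparisons disagree.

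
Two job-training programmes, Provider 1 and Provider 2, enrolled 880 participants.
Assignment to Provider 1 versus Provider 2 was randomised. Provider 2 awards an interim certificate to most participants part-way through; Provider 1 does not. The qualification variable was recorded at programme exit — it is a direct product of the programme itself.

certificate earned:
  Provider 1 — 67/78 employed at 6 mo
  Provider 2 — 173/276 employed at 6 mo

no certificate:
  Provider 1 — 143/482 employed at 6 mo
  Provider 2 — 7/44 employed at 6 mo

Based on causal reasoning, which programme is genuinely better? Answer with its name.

Provider 2

Because the programme influences qualification attained during the programme, qualification attained during the programme is a post-treatment mediator, not a confounder. Stratifying on it would bias the estimate; the causal effect is the crude pooled difference.
Pooled: Provider 1 37.5% vs Provider 2 56.2%; Provider 2 is higher overall.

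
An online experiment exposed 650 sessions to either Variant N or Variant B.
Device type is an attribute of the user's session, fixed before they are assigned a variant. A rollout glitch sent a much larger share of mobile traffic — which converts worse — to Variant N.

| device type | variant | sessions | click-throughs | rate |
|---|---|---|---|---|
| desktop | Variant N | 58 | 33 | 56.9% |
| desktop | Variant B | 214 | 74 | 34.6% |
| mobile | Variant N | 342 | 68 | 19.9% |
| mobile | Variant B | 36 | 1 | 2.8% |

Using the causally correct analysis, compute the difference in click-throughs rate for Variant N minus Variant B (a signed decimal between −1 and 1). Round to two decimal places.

Within every device type level Variant N has the higher rate, yet pooled Variant B does — Simpson's reversal.
Device type is set before the variant has any effect — it is not caused by the variant — and it independently drives the outcome. That makes it a confounder, so the causal comparison is within device type levels.
Adjusting over the population distribution of device type: 0.418·(0.569−0.346) + 0.582·(0.199−0.028) = +0.193.

+0.19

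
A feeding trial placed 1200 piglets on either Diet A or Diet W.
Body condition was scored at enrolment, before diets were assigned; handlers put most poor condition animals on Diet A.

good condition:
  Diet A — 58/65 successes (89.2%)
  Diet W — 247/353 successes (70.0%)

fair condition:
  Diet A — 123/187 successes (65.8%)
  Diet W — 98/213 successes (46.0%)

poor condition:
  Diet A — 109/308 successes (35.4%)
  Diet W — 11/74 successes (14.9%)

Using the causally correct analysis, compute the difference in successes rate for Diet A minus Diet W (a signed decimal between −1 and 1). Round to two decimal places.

+0.20

The stratified and pooled comparisons disagree (Diet A wins within each starting body condition; Diet W wins overall), so the answer turns on the causal role of starting body condition.
Since starting body condition is a pre-existing factor (not a product of the diet) and it affects the outcome on its own, it is a confounder. The stratified rates, not the pooled rate, identify the causal effect.
Adjusting over the population distribution of starting body condition: 0.348·(0.892−0.700) + 0.333·(0.658−0.460) + 0.318·(0.354−0.149) = +0.198.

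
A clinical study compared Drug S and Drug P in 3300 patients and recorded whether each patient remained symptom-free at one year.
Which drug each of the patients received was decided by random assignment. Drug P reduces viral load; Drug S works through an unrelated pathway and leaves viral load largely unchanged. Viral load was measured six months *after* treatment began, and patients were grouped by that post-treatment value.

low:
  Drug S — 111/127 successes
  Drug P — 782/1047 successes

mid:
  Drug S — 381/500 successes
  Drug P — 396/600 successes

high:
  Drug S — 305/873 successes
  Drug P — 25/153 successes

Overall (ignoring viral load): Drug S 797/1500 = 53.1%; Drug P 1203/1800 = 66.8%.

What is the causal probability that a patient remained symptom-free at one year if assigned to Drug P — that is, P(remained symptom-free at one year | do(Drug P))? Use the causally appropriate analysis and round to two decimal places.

0.67

Viral load here is a post-treatment variable shaped by the drug; conditioning on it would introduce bias rather than remove it. The overall comparison is the causal one.
So P(outcome | do(Drug P)) is just the pooled rate for Drug P: 1203/1800 = 0.668.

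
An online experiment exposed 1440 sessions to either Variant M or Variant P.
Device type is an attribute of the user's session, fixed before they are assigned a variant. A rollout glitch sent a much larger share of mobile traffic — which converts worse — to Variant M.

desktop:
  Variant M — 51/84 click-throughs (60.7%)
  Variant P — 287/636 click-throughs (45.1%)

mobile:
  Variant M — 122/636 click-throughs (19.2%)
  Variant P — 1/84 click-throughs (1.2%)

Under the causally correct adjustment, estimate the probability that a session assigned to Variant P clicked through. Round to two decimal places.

0.23

Within every device type level Variant M has the higher rate, yet pooled Variant P does — Simpson's reversal.
Here device type is a common cause — it drives both which variant a case falls under and the outcome. The crude comparison mixes populations; the stratum-specific rates are the causally relevant ones.
Standardising Variant P to the population device type mix: 0.500·287/636 + 0.500·1/84 = 0.232.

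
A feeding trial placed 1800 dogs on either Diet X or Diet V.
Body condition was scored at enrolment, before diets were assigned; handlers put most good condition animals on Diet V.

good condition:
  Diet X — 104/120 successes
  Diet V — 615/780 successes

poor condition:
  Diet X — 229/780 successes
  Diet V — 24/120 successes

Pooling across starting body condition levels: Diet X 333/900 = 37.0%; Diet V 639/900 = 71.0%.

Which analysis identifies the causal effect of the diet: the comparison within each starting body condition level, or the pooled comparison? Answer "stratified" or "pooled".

The imbalance in starting body condition arose from how dogs were allocated, not from anything the diet did; and starting body condition independently affects the outcome. The pooled gap is confounded — condition on starting body condition.
Within each level — good condition: 86.7% vs 78.8%; poor condition: 29.4% vs 20.0% — Diet X is higher every time.

stratified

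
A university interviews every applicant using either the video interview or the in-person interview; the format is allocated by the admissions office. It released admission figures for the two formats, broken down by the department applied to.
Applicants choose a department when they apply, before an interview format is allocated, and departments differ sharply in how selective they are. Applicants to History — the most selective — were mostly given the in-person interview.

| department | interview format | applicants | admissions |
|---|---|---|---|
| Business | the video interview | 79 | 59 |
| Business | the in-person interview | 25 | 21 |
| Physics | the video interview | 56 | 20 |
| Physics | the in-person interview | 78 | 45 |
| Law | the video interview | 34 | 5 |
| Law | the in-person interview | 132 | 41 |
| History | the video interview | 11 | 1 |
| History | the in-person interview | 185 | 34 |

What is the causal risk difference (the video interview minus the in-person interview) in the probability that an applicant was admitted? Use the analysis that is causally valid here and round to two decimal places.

-0.14

The department-specific comparison favours the in-person interview throughout, but the pooled figures favour the video interview. The question is whether to condition on department.
Department is set before the interview format has any effect — it is not caused by the interview format — and it independently drives the outcome. That makes it a confounder, so the causal comparison is within department levels.
Adjusting over the population distribution of department: 0.173·(0.747−0.840) + 0.223·(0.357−0.577) + 0.277·(0.147−0.311) + 0.327·(0.091−0.184) = -0.141.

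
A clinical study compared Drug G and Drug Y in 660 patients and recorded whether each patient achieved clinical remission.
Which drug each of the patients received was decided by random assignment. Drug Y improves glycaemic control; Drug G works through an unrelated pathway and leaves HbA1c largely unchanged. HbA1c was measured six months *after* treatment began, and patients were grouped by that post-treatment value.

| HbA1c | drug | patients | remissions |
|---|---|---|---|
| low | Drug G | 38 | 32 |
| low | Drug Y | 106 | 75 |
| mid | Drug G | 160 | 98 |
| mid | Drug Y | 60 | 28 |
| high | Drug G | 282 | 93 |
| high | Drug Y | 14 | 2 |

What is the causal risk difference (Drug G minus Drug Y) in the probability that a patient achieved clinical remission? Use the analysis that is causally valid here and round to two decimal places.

-0.12

HbA1c is recorded after the drug and is itself shifted by it — it sits on the causal path from drug to outcome. Conditioning on a mediator would strip out part of the effect we want; the pooled comparison gives the total causal effect.
The causal difference is the pooled difference: 0.465 − 0.583 = -0.119.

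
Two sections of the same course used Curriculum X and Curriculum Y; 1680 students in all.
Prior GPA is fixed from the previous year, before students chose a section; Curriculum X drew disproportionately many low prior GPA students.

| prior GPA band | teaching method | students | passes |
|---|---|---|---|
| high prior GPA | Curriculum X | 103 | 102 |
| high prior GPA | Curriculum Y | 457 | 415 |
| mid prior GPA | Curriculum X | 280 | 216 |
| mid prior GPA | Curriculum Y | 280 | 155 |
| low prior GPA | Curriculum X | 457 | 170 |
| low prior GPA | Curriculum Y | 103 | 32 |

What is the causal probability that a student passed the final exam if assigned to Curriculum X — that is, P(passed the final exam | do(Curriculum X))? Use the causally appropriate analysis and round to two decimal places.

Within every prior GPA band level Curriculum X has the higher rate, yet pooled Curriculum Y does — Simpson's reversal.
Since prior GPA band is a pre-existing factor (not a product of the teaching method) and it affects the outcome on its own, it is a confounder. The stratified rates, not the pooled rate, identify the causal effect.
Standardising Curriculum X to the population prior GPA band mix: 0.333·102/103 + 0.333·216/280 + 0.333·170/457 = 0.711.

0.71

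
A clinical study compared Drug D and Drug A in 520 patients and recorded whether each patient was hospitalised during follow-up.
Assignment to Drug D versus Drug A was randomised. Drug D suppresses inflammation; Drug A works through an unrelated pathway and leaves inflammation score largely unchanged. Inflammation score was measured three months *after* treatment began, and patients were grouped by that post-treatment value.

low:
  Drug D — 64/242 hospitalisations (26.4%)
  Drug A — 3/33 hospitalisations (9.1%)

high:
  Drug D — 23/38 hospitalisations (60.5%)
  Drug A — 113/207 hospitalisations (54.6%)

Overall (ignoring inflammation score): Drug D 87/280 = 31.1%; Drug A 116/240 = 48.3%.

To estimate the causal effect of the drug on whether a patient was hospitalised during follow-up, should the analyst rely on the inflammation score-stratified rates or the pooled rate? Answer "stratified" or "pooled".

pooled

The distribution of inflammation score is itself part of what the drug does — it is an intermediate outcome. Holding it fixed would remove that part of the effect; the total effect is the pooled difference.
Pooled: Drug D 31.1% vs Drug A 48.3%; Drug D is lower overall.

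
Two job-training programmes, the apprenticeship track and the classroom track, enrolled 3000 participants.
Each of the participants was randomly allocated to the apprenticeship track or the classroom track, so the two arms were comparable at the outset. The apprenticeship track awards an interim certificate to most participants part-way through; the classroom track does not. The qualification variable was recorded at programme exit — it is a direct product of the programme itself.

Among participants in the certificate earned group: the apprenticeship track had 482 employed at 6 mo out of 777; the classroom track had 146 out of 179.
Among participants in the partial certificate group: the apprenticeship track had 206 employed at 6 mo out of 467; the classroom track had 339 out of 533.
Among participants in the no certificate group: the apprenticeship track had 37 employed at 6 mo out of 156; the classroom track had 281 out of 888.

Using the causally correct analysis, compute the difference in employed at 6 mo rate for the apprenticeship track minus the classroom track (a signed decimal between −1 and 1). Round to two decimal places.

Qualification attained during the programme is recorded after the programme and is itself shifted by it — it sits on the causal path from programme to outcome. Conditioning on a mediator would strip out part of the effect we want; the pooled comparison gives the total causal effect.
The causal difference is the pooled difference: 0.518 − 0.479 = +0.039.

+0.04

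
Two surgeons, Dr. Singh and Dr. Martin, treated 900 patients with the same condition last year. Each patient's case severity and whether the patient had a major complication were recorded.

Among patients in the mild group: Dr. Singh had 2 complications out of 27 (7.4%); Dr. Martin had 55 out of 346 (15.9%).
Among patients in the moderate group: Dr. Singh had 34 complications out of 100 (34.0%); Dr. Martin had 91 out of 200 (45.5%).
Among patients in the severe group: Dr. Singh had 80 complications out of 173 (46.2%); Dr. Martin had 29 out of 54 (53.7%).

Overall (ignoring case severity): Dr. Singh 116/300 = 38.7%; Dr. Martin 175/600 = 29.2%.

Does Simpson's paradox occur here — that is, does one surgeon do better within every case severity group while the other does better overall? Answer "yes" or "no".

Within each case severity level (mild 7.4% vs 15.9%; moderate 34.0% vs 45.5%; severe 46.2% vs 53.7%), Dr. Singh has the lower rate every time. Pooled: 38.7% vs 29.2% — Dr. Martin has the lower rate overall. The two comparisons disagree.

yes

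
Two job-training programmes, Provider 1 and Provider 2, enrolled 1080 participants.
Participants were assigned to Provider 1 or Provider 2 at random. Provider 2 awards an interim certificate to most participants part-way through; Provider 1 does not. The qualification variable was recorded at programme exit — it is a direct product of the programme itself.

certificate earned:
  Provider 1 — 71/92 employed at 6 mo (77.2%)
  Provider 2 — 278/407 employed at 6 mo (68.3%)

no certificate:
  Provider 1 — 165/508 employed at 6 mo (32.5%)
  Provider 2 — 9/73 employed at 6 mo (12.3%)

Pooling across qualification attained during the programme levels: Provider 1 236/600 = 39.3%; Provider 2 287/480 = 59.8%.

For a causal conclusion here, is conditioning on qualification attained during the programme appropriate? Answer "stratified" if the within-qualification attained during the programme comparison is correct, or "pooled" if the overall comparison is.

The qualification attained during the programme-specific comparison favours Provider 1 throughout, but the pooled figures favour Provider 2. The question is whether to condition on qualification attained during the programme.
Qualification attained during the programme here is a post-treatment variable shaped by the programme; conditioning on it would introduce bias rather than remove it. The overall comparison is the causal one.
Pooled: Provider 1 39.3% vs Provider 2 59.8%; Provider 2 is higher overall.

pooled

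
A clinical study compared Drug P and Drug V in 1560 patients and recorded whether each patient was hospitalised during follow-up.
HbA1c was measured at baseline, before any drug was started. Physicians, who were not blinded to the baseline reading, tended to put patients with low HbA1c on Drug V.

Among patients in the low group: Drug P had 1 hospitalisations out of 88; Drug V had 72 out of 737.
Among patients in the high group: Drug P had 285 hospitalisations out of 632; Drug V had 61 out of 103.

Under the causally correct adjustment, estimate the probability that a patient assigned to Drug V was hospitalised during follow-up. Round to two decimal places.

Within every HbA1c level Drug P has the lower rate, yet pooled Drug V does — Simpson's reversal.
Here HbA1c is a common cause — it drives both which drug a case falls under and the outcome. The crude comparison mixes populations; the stratum-specific rates are the causally relevant ones.
Standardising Drug V to the population HbA1c mix: 0.529·72/737 + 0.471·61/103 = 0.331.

0.33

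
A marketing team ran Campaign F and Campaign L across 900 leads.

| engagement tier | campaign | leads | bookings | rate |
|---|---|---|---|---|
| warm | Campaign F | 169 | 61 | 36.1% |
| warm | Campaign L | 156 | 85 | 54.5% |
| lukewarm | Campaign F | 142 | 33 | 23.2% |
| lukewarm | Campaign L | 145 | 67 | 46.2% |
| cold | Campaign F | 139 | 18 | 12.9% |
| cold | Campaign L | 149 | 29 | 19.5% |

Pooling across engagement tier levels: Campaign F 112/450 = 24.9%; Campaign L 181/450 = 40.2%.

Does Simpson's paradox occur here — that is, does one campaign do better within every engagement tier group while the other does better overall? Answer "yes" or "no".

Within each engagement tier level (warm 36.1% vs 54.5%; lukewarm 23.2% vs 46.2%; cold 12.9% vs 19.5%), Campaign L has the higher rate every time. Pooled: 24.9% vs 40.2% — Campaign L has the higher rate overall. They agree.

no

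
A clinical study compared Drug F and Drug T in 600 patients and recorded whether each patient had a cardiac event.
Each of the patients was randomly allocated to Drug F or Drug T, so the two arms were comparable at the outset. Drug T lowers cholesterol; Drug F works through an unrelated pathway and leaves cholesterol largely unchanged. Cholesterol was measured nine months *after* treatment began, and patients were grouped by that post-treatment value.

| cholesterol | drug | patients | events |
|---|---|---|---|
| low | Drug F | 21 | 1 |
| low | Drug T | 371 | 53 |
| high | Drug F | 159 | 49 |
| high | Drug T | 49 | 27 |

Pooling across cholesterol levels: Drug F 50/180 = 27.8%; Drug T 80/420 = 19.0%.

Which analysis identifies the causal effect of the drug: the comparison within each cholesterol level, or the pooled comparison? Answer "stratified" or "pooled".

pooled

Cholesterol here is a post-treatment variable shaped by the drug; conditioning on it would introduce bias rather than remove it. The overall comparison is the causal one.
Pooled: Drug F 27.8% vs Drug T 19.0%; Drug T is lower overall.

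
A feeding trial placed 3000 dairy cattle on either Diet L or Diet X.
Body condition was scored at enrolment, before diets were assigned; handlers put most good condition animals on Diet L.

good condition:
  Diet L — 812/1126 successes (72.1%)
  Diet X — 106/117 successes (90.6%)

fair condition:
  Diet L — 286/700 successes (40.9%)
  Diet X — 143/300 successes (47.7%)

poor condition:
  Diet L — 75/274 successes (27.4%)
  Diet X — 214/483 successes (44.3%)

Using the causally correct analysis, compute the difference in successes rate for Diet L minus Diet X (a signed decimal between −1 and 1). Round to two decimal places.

Diet X is higher inside every starting body condition stratum but Diet L is higher in aggregate. Whether to stratify depends on how starting body condition relates to the diet.
Here starting body condition is a common cause — it drives both which diet a case falls under and the outcome. The crude comparison mixes populations; the stratum-specific rates are the causally relevant ones.
Adjusting over the population distribution of starting body condition: 0.414·(0.721−0.906) + 0.333·(0.409−0.477) + 0.252·(0.274−0.443) = -0.142.

-0.14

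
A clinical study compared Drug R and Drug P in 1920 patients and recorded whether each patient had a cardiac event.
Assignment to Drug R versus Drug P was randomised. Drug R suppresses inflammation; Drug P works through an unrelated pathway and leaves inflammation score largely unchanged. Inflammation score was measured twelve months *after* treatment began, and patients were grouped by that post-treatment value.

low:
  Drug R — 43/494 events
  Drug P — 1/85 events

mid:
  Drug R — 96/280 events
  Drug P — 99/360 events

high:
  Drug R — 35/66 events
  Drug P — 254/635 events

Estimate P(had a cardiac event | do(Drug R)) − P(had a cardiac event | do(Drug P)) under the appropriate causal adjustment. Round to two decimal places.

-0.12

Drug P is lower inside every inflammation score stratum but Drug R is lower in aggregate. Whether to stratify depends on how inflammation score relates to the drug.
The distribution of inflammation score is itself part of what the drug does — it is an intermediate outcome. Holding it fixed would remove that part of the effect; the total effect is the pooled difference.
The causal difference is the pooled difference: 0.207 − 0.328 = -0.121.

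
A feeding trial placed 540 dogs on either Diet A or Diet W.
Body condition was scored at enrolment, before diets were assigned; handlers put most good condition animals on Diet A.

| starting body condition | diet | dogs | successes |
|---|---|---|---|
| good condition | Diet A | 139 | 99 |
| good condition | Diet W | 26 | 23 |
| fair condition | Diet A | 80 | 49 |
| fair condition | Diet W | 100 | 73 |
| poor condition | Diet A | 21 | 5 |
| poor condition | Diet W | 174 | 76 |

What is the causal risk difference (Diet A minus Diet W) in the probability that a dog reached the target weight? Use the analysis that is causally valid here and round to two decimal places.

Diet W is higher inside every starting body condition stratum but Diet A is higher in aggregate. Whether to stratify depends on how starting body condition relates to the diet.
Starting body condition satisfies the back-door criterion: it is not a descendant of the diet, and it blocks the spurious path from diet to outcome. Adjusting for it (i.e., using the within-starting body condition rates) gives the causal effect.
Adjusting over the population distribution of starting body condition: 0.306·(0.712−0.885) + 0.333·(0.613−0.730) + 0.361·(0.238−0.437) = -0.164.

-0.16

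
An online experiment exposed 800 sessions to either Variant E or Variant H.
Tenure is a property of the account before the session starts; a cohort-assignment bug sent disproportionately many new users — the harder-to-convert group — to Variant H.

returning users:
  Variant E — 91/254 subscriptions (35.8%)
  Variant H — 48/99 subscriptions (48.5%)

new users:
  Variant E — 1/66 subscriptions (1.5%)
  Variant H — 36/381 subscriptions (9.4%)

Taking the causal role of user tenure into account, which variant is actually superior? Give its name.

Variant H

Variant H is higher inside every user tenure stratum but Variant E is higher in aggregate. Whether to stratify depends on how user tenure relates to the variant.
The imbalance in user tenure arose from how sessions were allocated, not from anything the variant did; and user tenure independently affects the outcome. The pooled gap is confounded — condition on user tenure.
Within each level — returning users: 35.8% vs 48.5%; new users: 1.5% vs 9.4% — Variant H is higher every time.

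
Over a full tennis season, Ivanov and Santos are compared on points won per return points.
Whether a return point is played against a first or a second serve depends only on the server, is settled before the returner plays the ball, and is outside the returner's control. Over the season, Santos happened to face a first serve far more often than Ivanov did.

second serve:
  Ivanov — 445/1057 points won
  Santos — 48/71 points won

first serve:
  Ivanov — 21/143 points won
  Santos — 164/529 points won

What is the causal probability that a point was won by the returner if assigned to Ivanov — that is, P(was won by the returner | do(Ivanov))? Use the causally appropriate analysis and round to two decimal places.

0.32

The imbalance in serve type arose from how return points were allocated, not from anything the player did; and serve type independently affects the outcome. The pooled gap is confounded — condition on serve type.
Standardising Ivanov to the population serve type mix: 0.627·445/1057 + 0.373·21/143 = 0.319.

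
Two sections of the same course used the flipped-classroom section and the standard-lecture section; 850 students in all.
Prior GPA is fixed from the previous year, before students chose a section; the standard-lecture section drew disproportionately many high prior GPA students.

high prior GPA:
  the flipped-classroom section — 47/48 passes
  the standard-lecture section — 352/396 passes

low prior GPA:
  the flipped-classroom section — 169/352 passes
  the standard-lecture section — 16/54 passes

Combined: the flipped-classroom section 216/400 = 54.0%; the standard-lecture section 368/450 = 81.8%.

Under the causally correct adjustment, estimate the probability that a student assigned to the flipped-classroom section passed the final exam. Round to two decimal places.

0.74

Since prior GPA band is a pre-existing factor (not a product of the teaching method) and it affects the outcome on its own, it is a confounder. The stratified rates, not the pooled rate, identify the causal effect.
Standardising the flipped-classroom section to the population prior GPA band mix: 0.522·47/48 + 0.478·169/352 = 0.741.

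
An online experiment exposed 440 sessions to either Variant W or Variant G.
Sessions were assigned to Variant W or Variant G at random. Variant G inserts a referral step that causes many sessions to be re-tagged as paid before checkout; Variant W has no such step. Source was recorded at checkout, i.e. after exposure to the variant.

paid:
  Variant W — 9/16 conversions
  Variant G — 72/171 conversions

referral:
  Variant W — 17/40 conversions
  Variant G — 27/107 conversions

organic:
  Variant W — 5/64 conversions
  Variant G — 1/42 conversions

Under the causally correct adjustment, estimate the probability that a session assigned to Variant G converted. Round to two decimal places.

0.31

Traffic source is downstream of the variant. One should not condition on a consequence of treatment, so the overall rates are the right comparison.
So P(outcome | do(Variant G)) is just the pooled rate for Variant G: 100/320 = 0.312.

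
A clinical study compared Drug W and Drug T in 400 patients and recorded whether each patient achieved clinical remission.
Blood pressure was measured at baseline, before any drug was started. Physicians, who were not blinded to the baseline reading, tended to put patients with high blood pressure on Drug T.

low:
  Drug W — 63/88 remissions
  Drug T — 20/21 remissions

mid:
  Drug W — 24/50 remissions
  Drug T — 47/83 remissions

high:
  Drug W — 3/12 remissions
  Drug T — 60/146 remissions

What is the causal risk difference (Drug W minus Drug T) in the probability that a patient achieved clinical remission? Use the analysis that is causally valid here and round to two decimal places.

-0.16

The stratified and pooled comparisons disagree (Drug T wins within each blood pressure; Drug W wins overall), so the answer turns on the causal role of blood pressure.
Blood pressure satisfies the back-door criterion: it is not a descendant of the drug, and it blocks the spurious path from drug to outcome. Adjusting for it (i.e., using the within-blood pressure rates) gives the causal effect.
Adjusting over the population distribution of blood pressure: 0.273·(0.716−0.952) + 0.333·(0.480−0.566) + 0.395·(0.250−0.411) = -0.157.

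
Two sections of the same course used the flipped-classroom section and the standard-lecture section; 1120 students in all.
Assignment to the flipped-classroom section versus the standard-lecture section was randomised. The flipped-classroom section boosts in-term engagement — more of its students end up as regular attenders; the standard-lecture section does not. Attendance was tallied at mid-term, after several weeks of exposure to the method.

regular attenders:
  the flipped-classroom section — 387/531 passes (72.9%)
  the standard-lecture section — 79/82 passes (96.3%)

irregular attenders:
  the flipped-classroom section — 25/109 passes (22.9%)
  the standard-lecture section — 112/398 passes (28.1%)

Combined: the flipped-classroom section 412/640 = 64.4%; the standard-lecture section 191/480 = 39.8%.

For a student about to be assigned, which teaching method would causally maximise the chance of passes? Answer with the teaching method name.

Within every mid-term attendance level the standard-lecture section has the higher rate, yet pooled the flipped-classroom section does — Simpson's reversal.
Mid-term attendance lies on the pathway teaching method → mid-term attendance → outcome, so adjusting for it blocks the indirect effect. For the total causal effect of teaching method, use the unadjusted pooled rates.
Pooled: the flipped-classroom section 64.4% vs the standard-lecture section 39.8%; the flipped-classroom section is higher overall.

the flipped-classroom section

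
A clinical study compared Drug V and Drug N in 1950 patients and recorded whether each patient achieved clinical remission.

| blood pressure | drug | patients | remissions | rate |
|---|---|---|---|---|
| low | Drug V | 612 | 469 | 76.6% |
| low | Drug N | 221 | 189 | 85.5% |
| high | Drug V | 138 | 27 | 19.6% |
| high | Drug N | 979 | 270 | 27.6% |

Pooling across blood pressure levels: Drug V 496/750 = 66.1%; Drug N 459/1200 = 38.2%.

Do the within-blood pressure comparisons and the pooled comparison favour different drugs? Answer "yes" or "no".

Within each blood pressure level (low 76.6% vs 85.5%; high 19.6% vs 27.6%), Drug N has the higher rate every time. Pooled: 66.1% vs 38.2% — Drug V has the higher rate overall. The two comparisons disagree.

yes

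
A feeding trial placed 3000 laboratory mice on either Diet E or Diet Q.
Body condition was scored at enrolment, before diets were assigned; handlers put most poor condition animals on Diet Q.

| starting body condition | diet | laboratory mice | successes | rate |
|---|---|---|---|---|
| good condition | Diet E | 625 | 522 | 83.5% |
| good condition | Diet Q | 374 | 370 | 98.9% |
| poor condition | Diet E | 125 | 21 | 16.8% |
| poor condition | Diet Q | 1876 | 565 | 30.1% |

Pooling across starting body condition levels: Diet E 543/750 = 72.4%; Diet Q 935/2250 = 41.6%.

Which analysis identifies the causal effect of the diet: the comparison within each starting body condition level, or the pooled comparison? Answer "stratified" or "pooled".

stratified

Within every starting body condition level Diet Q has the higher rate, yet pooled Diet E does — Simpson's reversal.
Starting body condition is set before the diet has any effect — it is not caused by the diet — and it independently drives the outcome. That makes it a confounder, so the causal comparison is within starting body condition levels.
Within each level — good condition: 83.5% vs 98.9%; poor condition: 16.8% vs 30.1% — Diet Q is higher every time.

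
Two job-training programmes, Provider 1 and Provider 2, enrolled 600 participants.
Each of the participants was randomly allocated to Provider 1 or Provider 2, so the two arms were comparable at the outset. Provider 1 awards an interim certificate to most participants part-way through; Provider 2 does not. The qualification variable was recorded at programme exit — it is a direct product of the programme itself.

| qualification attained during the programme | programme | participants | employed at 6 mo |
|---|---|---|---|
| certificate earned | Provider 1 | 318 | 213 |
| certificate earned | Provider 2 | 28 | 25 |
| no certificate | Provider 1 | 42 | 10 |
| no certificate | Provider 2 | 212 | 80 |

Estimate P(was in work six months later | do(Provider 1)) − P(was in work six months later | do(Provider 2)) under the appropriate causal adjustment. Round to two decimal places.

Because the programme influences qualification attained during the programme, qualification attained during the programme is a post-treatment mediator, not a confounder. Stratifying on it would bias the estimate; the causal effect is the crude pooled difference.
The causal difference is the pooled difference: 0.619 − 0.438 = +0.182.

+0.18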